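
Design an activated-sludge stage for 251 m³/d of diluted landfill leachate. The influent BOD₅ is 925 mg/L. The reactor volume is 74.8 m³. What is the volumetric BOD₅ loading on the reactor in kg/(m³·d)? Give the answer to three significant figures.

L_v = Q S₀ / V = 251 × 925 × 10⁻³ / 74.80 = 3.104 kg/(m³·d).

L_v ≈ 3.10 kg BOD₅/(m³·d)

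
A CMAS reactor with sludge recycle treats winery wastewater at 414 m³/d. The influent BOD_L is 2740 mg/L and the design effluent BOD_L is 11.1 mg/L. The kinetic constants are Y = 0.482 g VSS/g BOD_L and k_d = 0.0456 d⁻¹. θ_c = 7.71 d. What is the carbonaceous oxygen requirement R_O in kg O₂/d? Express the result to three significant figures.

Observed yield with endogenous decay: Y_obs = Y / (1 + k_d·θ_c) = 0.482 / (1 + 0.0456 × 7.71) = 0.482 / 1.352 = 0.3566 g VSS/g BOD_L.
ΔS = 2740 − 11.1 = 2729 mg/L, so the substrate removal rate is 414 × 2729/1000 = 1130 kg BOD_L/d.
P_X = Y_obs·Q·(S₀ − S) = 0.3566 × 1130 = 402.9 kg VSS/d.
Carbonaceous O₂ demand = substrate oxidised − cell-mass equivalent = 1130 − 1.42 × 402.9 = 557.7 kg O₂/d.

R_O ≈ 558 kg O₂/d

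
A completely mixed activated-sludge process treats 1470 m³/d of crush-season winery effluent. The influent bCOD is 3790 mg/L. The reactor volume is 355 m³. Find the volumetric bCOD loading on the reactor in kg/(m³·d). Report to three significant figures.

Volumetric loading L_v = Q·S₀ / V = 1470 × 3790 g/m³ / 355.0 m³ = 15694 g/(m³·d) = 15.69 kg bCOD/(m³·d).

L_v ≈ 15.7 kg bCOD/(m³·d)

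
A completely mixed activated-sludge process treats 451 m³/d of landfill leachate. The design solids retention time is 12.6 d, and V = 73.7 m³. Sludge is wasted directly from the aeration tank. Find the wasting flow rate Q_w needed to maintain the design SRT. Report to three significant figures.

Wasting from the aeration tank: Q_w = V / θ_c = 73.70 / 12.6 = 5.849 m³/d.

Q_w ≈ 5.85 m³/d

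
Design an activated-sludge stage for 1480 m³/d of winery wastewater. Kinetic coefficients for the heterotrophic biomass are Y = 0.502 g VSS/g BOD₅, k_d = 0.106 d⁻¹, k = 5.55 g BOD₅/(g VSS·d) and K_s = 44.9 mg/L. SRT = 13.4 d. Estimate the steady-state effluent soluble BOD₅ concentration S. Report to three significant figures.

Effluent substrate depends only on kinetics and SRT: S = K_s(1 + k_d θ_c) / [θ_c(Yk − k_d) − 1] = 44.9 × (1 + 0.106 × 13.4) / [13.4 × (0.502 × 5.55 − 0.106) − 1] = 108.7 / 34.91 = 3.113 mg/L.

S ≈ 3.11 mg/L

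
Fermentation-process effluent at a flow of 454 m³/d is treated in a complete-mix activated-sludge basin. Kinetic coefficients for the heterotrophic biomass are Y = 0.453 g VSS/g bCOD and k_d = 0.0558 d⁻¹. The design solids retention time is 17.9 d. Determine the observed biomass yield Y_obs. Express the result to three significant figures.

Y_obs ≈ 0.227 g VSS/g bCOD

Y_obs = Y / (1 + k_d θ_c) = 0.453 / (1 + 0.0558 × 17.9) = 0.453 / 1.999 = 0.2266.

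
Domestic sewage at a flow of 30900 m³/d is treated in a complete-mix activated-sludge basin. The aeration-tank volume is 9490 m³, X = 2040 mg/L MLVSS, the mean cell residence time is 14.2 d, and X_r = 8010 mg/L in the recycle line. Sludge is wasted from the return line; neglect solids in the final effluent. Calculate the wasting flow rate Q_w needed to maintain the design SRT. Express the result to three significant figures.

Q_w ≈ 170 m³/d

θ_c = V·X/(Q_w·X_r) when wasting from the recycle, so Q_w = V·X/(θ_c·X_r) = 9490 × 2040 / (14.2 × 8010) = 170.2 m³/d.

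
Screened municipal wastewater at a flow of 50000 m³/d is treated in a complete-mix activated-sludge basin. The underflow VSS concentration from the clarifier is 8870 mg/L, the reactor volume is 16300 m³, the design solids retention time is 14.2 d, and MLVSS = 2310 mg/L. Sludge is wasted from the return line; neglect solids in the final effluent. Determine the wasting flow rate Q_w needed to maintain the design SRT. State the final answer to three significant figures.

Wasting from the return line (neglecting effluent solids): Q_w = V·X / (θ_c·X_r) = 16300 × 2310 / (14.2 × 8870) = 298.9 m³/d.

Q_w ≈ 299 m³/d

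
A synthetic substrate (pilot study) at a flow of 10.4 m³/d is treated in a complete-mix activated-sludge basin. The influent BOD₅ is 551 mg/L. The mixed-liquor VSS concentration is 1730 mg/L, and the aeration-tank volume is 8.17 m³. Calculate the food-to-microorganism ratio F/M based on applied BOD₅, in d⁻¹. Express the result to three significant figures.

F/M = applied load / biomass = Q·S₀/(V·X) = 10.4 × 551 / (8.170 × 1730) = 0.4054 d⁻¹.

F/M ≈ 0.405 d⁻¹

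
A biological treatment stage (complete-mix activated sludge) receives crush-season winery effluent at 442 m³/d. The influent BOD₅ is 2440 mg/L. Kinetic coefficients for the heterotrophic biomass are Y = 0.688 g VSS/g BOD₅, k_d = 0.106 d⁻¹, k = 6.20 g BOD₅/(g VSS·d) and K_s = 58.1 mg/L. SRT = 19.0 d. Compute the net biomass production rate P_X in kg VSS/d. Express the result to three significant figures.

For a completely mixed reactor with recycle the Lawrence–McCarty relation gives S = K_s·(1 + k_d·θ_c) / [θ_c·(Y·k − k_d) − 1] = 58.1 × (1 + 0.106 × 19.0) / [19.0 × (0.688 × 6.20 − 0.106) − 1] = 175.1 / 78.03 = 2.244 mg/L.
Y_obs = Y / (1 + k_d θ_c) = 0.688 / (1 + 0.106 × 19.0) = 0.688 / 3.014 = 0.2283.
Q·(S₀ − S) = 442 × (2440 − 2.24) × 10⁻³ = 1077 kg/d removed.
P_X = Y_obs · Q(S₀ − S) = 0.2283 × 1077 = 246.0 kg VSS/d.

P_X ≈ 246 kg VSS/d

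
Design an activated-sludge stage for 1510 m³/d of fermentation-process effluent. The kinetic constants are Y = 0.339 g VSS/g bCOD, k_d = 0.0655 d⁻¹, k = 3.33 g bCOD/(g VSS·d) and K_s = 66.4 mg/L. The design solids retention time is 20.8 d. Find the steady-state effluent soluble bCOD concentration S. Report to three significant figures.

For a completely mixed reactor with recycle the Lawrence–McCarty relation gives S = K_s·(1 + k_d·θ_c) / [θ_c·(Y·k − k_d) − 1] = 66.4 × (1 + 0.0655 × 20.8) / [20.8 × (0.339 × 3.33 − 0.0655) − 1] = 156.9 / 21.12 = 7.428 mg/L.

S ≈ 7.43 mg/L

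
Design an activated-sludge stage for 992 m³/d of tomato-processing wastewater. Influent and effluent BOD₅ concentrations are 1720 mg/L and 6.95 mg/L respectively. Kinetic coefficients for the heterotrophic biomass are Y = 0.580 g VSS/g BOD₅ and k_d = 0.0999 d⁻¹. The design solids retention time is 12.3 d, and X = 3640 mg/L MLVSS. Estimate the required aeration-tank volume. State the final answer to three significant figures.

V ≈ 1490 m³

Rearranging the biomass balance for a CMAS with decay, V = Y·Q·ΔS·θ_c / [X·(1+k_d θ_c)] = 0.580 × 992 × (1720 − 6.95) × 12.3 / [3640 × (1 + 0.0999 × 12.3)] = 1.21×10^7 / 8113 = 1494 m³.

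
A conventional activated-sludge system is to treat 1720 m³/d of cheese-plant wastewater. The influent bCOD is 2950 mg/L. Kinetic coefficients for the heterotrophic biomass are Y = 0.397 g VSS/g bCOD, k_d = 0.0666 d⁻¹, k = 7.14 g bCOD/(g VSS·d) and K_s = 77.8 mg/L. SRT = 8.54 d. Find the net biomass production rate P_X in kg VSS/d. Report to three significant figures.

For a completely mixed reactor with recycle the Lawrence–McCarty relation gives S = K_s·(1 + k_d·θ_c) / [θ_c·(Y·k − k_d) − 1] = 77.8 × (1 + 0.0666 × 8.54) / [8.54 × (0.397 × 7.14 − 0.0666) − 1] = 122.0 / 22.64 = 5.391 mg/L.
Correct the yield for decay: Y_obs = Y/(1 + k_d θ_c) = 0.397 / (1 + 0.0666 × 8.54) = 0.397 / 1.569 = 0.2531.
Mass of bCOD removed per day: Q(S₀ − S) = 1720 × 2945 g/m³ = 5065 kg/d.
So the net sludge growth is P_X = 0.2531 × 5065 = 1282 kg VSS/d.

P_X ≈ 1280 kg VSS/d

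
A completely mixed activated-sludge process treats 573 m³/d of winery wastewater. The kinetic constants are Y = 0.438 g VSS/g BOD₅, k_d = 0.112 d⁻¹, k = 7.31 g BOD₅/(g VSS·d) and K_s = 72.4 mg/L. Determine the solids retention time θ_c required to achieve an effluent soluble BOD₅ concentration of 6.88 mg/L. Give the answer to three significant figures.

θ_c ≈ 6.03 d

From 1/θ_c = Y·k·S/(K_s + S) − k_d: Y·k·S/(K_s+S) = 0.438 × 7.31 × 6.88 / (72.4 + 6.88) = 0.2779 d⁻¹.
θ_c = 1/(μ − k_d) = 1/(0.2779 − 0.112) = 1/0.1659 = 6.029 d.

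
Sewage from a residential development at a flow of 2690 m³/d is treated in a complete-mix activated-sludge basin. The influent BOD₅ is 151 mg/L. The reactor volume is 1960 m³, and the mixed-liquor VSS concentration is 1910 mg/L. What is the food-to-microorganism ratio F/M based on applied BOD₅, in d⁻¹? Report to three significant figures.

F/M = Q·S₀ / (V·X) = 2690 × 151 / (1960 × 1910) = 0.1085 g BOD₅·(g VSS·d)⁻¹.

F/M ≈ 0.109 d⁻¹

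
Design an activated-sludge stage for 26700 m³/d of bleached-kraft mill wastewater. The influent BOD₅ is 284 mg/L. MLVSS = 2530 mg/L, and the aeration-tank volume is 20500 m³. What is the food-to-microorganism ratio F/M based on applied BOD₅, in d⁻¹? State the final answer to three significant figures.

F/M ≈ 0.146 d⁻¹

Food-to-microorganism ratio F/M = Q S₀ / (V X) = 26700 × 284 / (20500 × 2530) = 0.1462 d⁻¹.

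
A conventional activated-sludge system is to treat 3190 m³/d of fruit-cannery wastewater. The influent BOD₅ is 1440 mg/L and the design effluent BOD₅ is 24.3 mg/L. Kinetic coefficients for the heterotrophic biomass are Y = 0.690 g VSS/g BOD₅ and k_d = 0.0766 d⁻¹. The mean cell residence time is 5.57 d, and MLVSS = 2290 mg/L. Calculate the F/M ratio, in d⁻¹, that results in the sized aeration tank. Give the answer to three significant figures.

Rearranging the biomass balance for a CMAS with decay, V = Y·Q·ΔS·θ_c / [X·(1+k_d θ_c)] = 0.690 × 3190 × (1440 − 24.3) × 5.57 / [2290 × (1 + 0.0766 × 5.57)] = 1.74×10^7 / 3267 = 5313 m³.
Food-to-microorganism ratio F/M = Q S₀ / (V X) = 3190 × 1440 / (5313 × 2290) = 0.3776 d⁻¹.

F/M ≈ 0.378 d⁻¹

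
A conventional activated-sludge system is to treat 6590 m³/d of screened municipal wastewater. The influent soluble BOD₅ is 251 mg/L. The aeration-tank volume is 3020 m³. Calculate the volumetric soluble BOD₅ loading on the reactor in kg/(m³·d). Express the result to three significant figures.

L_v ≈ 0.548 kg soluble BOD₅/(m³·d)

Volumetric loading L_v = Q·S₀ / V = 6590 × 251 g/m³ / 3020 m³ = 547.7 g/(m³·d) = 0.5477 kg soluble BOD₅/(m³·d).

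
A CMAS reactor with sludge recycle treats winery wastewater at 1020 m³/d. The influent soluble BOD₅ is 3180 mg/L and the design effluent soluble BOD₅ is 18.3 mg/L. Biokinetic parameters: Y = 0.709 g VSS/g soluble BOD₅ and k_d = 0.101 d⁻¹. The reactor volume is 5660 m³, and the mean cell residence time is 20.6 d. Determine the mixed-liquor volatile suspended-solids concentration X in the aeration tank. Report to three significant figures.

From V·X·(1 + k_d·θ_c) = Y·Q·(S₀ − S)·θ_c: X = 0.709 × 1020 × (3180 − 18.3) × 20.6 / [5660 × (1 + 0.101 × 20.6)] = 2701 mg/L.

X ≈ 2700 mg/L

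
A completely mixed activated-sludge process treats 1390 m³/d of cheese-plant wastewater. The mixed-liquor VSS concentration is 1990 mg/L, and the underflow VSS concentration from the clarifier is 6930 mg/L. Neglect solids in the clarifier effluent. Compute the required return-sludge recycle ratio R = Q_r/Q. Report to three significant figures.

Solids balance on the clarifier gives (1+R)X = R·X_r, so R = X/(X_r − X) = 1990 / (6930 − 1990) = 0.4028.

R ≈ 0.403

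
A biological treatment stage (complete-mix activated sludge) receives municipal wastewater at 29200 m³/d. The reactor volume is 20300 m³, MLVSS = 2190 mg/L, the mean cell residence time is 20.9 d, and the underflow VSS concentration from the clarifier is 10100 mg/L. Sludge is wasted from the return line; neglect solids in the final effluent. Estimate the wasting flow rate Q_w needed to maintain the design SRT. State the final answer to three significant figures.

Q_w ≈ 211 m³/d

Q_w = (V·X)/(θ_c X_r) = 20300 × 2190 / (20.9 × 10100) = 210.6 m³/d.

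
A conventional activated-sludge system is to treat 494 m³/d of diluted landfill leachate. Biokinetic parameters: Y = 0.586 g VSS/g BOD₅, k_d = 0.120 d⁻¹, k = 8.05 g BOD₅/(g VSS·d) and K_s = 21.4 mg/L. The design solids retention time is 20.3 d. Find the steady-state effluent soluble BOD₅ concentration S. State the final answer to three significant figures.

From the Monod/SRT balance for a CMAS, S = K_s·(1+k_d θ_c)/[θ_c·(Y k − k_d) − 1] = 21.4 × (1 + 0.120 × 20.3) / [20.3 × (0.586 × 8.05 − 0.120) − 1] = 73.53 / 92.33 = 0.7964 mg/L.

S ≈ 0.796 mg/L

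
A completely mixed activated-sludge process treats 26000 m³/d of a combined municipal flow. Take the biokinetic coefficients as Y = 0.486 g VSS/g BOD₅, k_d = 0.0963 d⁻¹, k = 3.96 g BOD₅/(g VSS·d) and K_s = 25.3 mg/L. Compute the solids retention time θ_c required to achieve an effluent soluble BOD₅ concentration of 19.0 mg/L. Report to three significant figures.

θ_c ≈ 1.37 d

Specific growth rate at S = 19.0 mg/L: μ = YkS/(K_s+S) = 0.486·3.96·19.0/(25.3+19.0) = 0.8254 d⁻¹.
1/θ_c = 0.8254 − 0.0963 = 0.7291 d⁻¹, so θ_c = 1.371 d.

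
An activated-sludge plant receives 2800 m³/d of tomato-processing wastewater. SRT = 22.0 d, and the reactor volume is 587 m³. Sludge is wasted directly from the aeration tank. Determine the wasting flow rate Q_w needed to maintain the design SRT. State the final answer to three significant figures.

Q_w ≈ 26.7 m³/d

With mixed-liquor wasting, θ_c = V/Q_w, so Q_w = V/θ_c = 587.0/22.0 = 26.68 m³/d.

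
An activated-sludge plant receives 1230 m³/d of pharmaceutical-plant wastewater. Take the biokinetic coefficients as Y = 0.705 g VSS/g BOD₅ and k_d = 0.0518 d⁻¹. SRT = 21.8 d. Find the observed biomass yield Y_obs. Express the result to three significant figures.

Y_obs ≈ 0.331 g VSS/g BOD₅

The observed yield is Y_obs = Y/(1 + k_d·θ_c) = 0.705 / (1 + 0.0518 × 21.8) = 0.705 / 2.129 = 0.3311 g VSS per g BOD₅ removed.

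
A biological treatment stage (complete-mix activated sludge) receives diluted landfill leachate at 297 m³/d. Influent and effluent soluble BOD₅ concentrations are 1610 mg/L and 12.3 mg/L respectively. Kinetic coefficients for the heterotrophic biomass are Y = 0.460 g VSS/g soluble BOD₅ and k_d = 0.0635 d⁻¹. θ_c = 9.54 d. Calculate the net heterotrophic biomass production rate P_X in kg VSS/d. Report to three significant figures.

The observed yield is Y_obs = Y/(1 + k_d·θ_c) = 0.460 / (1 + 0.0635 × 9.54) = 0.460 / 1.606 = 0.2865 g VSS per g soluble BOD₅ removed.
Substrate removed = Q·(S₀ − S) = 297 m³/d × (1610 − 12.3) g/m³ = 4.75×10^5 g/d = 474.5 kg/d.
Net biomass production P_X = Y_obs × Q·(S₀ − S) = 0.2865 × 474.5 = 135.9 kg VSS/d.

P_X ≈ 136 kg VSS/d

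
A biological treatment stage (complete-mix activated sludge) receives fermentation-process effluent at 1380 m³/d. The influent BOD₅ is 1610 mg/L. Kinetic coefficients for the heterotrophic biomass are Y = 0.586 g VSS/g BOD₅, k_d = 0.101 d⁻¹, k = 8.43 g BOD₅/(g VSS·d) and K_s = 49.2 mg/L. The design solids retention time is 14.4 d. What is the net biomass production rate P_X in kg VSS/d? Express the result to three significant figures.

From the Monod/SRT balance for a CMAS, S = K_s·(1+k_d θ_c)/[θ_c·(Y k − k_d) − 1] = 49.2 × (1 + 0.101 × 14.4) / [14.4 × (0.586 × 8.43 − 0.101) − 1] = 120.8 / 68.68 = 1.758 mg/L.
Y_obs = Y / (1 + k_d θ_c) = 0.586 / (1 + 0.101 × 14.4) = 0.586 / 2.454 = 0.2388.
ΔS = 1610 − 1.76 = 1608 mg/L, so the substrate removal rate is 1380 × 1608/1000 = 2219 kg BOD₅/d.
Net biomass production P_X = Y_obs × Q·(S₀ − S) = 0.2388 × 2219 = 529.9 kg VSS/d.

P_X ≈ 530 kg VSS/d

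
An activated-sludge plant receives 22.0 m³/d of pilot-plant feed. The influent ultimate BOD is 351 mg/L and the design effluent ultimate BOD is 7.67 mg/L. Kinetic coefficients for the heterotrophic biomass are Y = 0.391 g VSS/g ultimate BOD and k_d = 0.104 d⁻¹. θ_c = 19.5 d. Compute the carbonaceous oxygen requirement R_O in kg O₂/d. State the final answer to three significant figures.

R_O ≈ 6.17 kg O₂/d

Correct the yield for decay: Y_obs = Y/(1 + k_d θ_c) = 0.391 / (1 + 0.104 × 19.5) = 0.391 / 3.028 = 0.1291.
Q·(S₀ − S) = 22.0 × (351 − 7.67) × 10⁻³ = 7.553 kg/d removed.
Biomass synthesised: P_X = Y_obs × 7.553 = 0.9753 kg VSS/d.
Carbonaceous O₂ demand = substrate oxidised − cell-mass equivalent = 7.553 − 1.42 × 0.9753 = 6.168 kg O₂/d.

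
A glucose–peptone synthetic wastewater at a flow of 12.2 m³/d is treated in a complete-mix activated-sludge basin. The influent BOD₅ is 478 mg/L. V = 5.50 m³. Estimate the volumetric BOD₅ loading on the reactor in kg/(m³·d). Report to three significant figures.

Volumetric loading L_v = Q·S₀ / V = 12.2 × 478 g/m³ / 5.500 m³ = 1060 g/(m³·d) = 1.060 kg BOD₅/(m³·d).

L_v ≈ 1.06 kg BOD₅/(m³·d)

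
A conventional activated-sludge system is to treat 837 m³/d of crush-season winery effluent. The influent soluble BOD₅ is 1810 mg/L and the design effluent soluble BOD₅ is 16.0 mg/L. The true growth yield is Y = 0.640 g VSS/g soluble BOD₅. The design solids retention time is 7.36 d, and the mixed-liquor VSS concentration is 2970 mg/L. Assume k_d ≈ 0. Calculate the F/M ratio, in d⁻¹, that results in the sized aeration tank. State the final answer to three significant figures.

Biomass mass balance (decay neglected): V·X = Y·Q·(S₀ − S)·θ_c, so V = 0.640 × 837 × (1810 − 16.0) × 7.36 / 2970 = 2381 m³.
Food-to-microorganism ratio F/M = Q S₀ / (V X) = 837 × 1810 / (2381 × 2970) = 0.2142 d⁻¹.

F/M ≈ 0.214 d⁻¹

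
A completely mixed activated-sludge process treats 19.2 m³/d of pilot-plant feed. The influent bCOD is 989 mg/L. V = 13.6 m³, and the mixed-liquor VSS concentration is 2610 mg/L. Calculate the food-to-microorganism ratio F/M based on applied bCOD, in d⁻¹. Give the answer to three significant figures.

F/M ≈ 0.535 d⁻¹

F/M = Q·S₀ / (V·X) = 19.2 × 989 / (13.60 × 2610) = 0.5350 g bCOD·(g VSS·d)⁻¹.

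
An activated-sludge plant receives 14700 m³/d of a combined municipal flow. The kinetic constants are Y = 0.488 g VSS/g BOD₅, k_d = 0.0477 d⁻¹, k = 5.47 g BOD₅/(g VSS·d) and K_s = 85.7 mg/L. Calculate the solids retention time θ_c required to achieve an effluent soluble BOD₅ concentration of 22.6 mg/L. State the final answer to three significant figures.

θ_c ≈ 1.96 d

Specific growth rate at S = 22.6 mg/L: μ = YkS/(K_s+S) = 0.488·5.47·22.6/(85.7+22.6) = 0.5570 d⁻¹.
Then 1/θ_c = μ − k_d = 0.5570 − 0.0477 = 0.5093 d⁻¹, giving θ_c = 1.963 d.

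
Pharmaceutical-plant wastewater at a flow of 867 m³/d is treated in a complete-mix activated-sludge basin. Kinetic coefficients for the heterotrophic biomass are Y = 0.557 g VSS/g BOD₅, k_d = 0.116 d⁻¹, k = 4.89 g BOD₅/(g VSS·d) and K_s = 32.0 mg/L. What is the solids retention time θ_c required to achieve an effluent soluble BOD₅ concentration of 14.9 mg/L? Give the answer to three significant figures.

Specific growth rate at S = 14.9 mg/L: μ = YkS/(K_s+S) = 0.557·4.89·14.9/(32.0+14.9) = 0.8653 d⁻¹.
Then 1/θ_c = μ − k_d = 0.8653 − 0.116 = 0.7493 d⁻¹, giving θ_c = 1.335 d.

θ_c ≈ 1.33 d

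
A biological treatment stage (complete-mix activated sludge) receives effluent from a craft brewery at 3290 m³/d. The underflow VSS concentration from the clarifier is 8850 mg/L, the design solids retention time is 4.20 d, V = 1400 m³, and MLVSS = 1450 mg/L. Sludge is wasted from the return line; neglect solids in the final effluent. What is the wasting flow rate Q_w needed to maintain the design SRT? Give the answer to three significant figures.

Wasting from the return line (neglecting effluent solids): Q_w = V·X / (θ_c·X_r) = 1400 × 1450 / (4.20 × 8850) = 54.61 m³/d.

Q_w ≈ 54.6 m³/d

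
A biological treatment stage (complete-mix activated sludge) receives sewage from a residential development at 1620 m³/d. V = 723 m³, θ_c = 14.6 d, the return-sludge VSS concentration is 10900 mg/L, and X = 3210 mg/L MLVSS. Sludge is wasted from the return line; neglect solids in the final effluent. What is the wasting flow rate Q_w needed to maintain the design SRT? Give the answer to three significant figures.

Wasting from the return line (neglecting effluent solids): Q_w = V·X / (θ_c·X_r) = 723.0 × 3210 / (14.6 × 10900) = 14.58 m³/d.

Q_w ≈ 14.6 m³/d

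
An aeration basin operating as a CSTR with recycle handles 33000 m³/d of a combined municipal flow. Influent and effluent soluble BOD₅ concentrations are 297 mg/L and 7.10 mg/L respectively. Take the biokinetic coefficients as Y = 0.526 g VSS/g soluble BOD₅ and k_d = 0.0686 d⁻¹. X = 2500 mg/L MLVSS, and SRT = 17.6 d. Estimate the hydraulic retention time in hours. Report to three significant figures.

Rearranging the biomass balance for a CMAS with decay, V = Y·Q·ΔS·θ_c / [X·(1+k_d θ_c)] = 0.526 × 33000 × (297 − 7.10) × 17.6 / [2500 × (1 + 0.0686 × 17.6)] = 8.86×10^7 / 5518 = 16049 m³.
τ = V/Q = 16049/33000 = 0.4863 d, or 11.67 h.

τ ≈ 11.7 h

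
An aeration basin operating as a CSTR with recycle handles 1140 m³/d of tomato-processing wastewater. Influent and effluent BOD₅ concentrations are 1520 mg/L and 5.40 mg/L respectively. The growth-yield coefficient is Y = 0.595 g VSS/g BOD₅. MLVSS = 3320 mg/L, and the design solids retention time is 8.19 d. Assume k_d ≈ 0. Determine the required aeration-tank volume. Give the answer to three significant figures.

V ≈ 2530 m³

Biomass mass balance (decay neglected): V·X = Y·Q·(S₀ − S)·θ_c, so V = 0.595 × 1140 × (1520 − 5.40) × 8.19 / 3320 = 2534 m³.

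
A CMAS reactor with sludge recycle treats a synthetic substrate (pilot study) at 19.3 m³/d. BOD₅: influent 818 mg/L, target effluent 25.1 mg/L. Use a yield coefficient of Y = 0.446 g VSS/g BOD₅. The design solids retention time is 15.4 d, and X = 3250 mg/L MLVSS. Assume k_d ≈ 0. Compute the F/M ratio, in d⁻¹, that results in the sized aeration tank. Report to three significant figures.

F/M ≈ 0.150 d⁻¹

Biomass mass balance (decay neglected): V·X = Y·Q·(S₀ − S)·θ_c, so V = 0.446 × 19.3 × (818 − 25.1) × 15.4 / 3250 = 32.34 m³.
F/M = Q·S₀ / (V·X) = 19.3 × 818 / (32.34 × 3250) = 0.1502 g BOD₅·(g VSS·d)⁻¹.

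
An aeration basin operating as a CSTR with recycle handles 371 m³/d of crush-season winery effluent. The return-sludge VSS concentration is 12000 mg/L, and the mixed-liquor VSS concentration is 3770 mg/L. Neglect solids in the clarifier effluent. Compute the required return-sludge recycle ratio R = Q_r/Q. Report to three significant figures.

R ≈ 0.458

Solids balance on the clarifier gives (1+R)X = R·X_r, so R = X/(X_r − X) = 3770 / (12000 − 3770) = 0.4581.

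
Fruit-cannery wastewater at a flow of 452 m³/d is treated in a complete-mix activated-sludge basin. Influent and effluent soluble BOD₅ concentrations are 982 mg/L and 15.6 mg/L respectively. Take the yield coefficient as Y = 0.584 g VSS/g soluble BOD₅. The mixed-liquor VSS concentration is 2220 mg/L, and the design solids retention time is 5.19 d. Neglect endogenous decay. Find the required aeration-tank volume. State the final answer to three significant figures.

V·X = Y·Q·ΔS·θ_c gives V = 0.584 × 452 × (982 − 15.6) × 5.19 / 2220 = 596.4 m³.

V ≈ 596 m³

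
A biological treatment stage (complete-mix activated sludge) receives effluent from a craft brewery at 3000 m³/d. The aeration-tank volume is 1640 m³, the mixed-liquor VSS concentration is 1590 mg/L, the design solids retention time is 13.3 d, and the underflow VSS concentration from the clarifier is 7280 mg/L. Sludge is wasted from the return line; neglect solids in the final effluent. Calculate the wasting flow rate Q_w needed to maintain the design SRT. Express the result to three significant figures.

Wasting from the return line (neglecting effluent solids): Q_w = V·X / (θ_c·X_r) = 1640 × 1590 / (13.3 × 7280) = 26.93 m³/d.

Q_w ≈ 26.9 m³/d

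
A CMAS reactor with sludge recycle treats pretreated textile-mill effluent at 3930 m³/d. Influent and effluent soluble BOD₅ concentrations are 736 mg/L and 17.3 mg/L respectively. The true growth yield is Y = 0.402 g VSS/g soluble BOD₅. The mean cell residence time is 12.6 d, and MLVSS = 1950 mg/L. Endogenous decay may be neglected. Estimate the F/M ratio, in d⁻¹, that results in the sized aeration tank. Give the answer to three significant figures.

F/M ≈ 0.202 d⁻¹

Biomass mass balance (decay neglected): V·X = Y·Q·(S₀ − S)·θ_c, so V = 0.402 × 3930 × (736 − 17.3) × 12.6 / 1950 = 7337 m³.
Food-to-microorganism ratio F/M = Q S₀ / (V X) = 3930 × 736 / (7337 × 1950) = 0.2022 d⁻¹.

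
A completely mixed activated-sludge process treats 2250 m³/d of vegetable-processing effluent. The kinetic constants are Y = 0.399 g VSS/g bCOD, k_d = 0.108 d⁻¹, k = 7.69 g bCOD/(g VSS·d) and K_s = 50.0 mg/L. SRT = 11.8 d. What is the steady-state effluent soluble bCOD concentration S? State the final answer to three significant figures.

S ≈ 3.35 mg/L

For a completely mixed reactor with recycle the Lawrence–McCarty relation gives S = K_s·(1 + k_d·θ_c) / [θ_c·(Y·k − k_d) − 1] = 50.0 × (1 + 0.108 × 11.8) / [11.8 × (0.399 × 7.69 − 0.108) − 1] = 113.7 / 33.93 = 3.351 mg/L.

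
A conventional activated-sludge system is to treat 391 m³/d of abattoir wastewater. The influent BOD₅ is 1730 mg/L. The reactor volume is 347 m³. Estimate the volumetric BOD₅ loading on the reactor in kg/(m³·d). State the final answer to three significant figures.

Applied BOD₅ load per unit volume = Q·S₀/V = (391 × 1730/1000)/347.0 = 1.949 kg BOD₅·m⁻³·d⁻¹.

L_v ≈ 1.95 kg BOD₅/(m³·d)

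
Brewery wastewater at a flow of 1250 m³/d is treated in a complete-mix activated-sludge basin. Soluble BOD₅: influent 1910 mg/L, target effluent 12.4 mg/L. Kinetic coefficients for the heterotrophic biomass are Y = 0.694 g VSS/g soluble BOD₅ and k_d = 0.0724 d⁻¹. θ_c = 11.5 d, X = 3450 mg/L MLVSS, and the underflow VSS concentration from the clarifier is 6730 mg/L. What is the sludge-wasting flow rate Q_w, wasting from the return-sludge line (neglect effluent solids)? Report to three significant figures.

Rearranging the biomass balance for a CMAS with decay, V = Y·Q·ΔS·θ_c / [X·(1+k_d θ_c)] = 0.694 × 1250 × (1910 − 12.4) × 11.5 / [3450 × (1 + 0.0724 × 11.5)] = 1.89×10^7 / 6322 = 2994 m³.
θ_c = V·X/(Q_w·X_r) when wasting from the recycle, so Q_w = V·X/(θ_c·X_r) = 2994 × 3450 / (11.5 × 6730) = 133.5 m³/d.

Q_w ≈ 133 m³/d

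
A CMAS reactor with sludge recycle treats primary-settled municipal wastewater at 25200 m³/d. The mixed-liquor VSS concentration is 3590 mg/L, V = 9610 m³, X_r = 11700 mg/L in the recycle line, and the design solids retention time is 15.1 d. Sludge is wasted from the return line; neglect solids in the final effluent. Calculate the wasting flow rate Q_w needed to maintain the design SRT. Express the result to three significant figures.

Wasting from the return line (neglecting effluent solids): Q_w = V·X / (θ_c·X_r) = 9610 × 3590 / (15.1 × 11700) = 195.3 m³/d.

Q_w ≈ 195 m³/d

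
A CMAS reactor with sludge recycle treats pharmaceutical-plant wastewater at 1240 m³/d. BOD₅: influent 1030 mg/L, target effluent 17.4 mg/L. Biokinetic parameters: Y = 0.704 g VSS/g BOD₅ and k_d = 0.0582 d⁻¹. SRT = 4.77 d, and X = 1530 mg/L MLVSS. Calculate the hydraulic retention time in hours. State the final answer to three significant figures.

τ ≈ 41.7 h

From the SRT design equation V = Y Q (S₀−S) θ_c / [X (1 + k_d θ_c)] = 0.704 × 1240 × (1030 − 17.4) × 4.77 / [1530 × (1 + 0.0582 × 4.77)] = 4.22×10^6 / 1955 = 2157 m³.
HRT = V/Q = 2157 m³ / 1240 m³·d⁻¹ = 1.740 d × 24 = 41.75 h.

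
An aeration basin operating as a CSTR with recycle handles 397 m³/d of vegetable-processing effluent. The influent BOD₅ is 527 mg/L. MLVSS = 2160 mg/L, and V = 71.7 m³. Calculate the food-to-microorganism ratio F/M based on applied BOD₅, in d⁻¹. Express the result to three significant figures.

F/M = Q·S₀ / (V·X) = 397 × 527 / (71.70 × 2160) = 1.351 g BOD₅·(g VSS·d)⁻¹.

F/M ≈ 1.35 d⁻¹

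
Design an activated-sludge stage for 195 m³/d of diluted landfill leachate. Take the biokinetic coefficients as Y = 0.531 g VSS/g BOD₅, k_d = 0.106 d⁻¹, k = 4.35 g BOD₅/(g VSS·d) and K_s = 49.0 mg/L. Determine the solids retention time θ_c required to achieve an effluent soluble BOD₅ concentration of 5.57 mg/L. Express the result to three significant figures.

At the target effluent, Y k S/(K_s+S) = 0.531×4.35×5.57/54.57 = 0.2358 d⁻¹.
θ_c = 1/(μ − k_d) = 1/(0.2358 − 0.106) = 1/0.1298 = 7.706 d.

θ_c ≈ 7.71 d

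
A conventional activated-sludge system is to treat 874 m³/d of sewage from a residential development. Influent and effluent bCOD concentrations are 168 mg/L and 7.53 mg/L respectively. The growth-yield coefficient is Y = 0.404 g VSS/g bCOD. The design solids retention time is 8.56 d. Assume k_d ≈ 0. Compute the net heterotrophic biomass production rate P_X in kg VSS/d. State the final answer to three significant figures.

P_X ≈ 56.7 kg VSS/d

No decay correction is needed, so Y_obs = Y = 0.404.
ΔS = 168 − 7.53 = 160.5 mg/L, so the substrate removal rate is 874 × 160.5/1000 = 140.3 kg bCOD/d.
Net biomass production P_X = Y_obs × Q·(S₀ − S) = 0.4040 × 140.3 = 56.66 kg VSS/d.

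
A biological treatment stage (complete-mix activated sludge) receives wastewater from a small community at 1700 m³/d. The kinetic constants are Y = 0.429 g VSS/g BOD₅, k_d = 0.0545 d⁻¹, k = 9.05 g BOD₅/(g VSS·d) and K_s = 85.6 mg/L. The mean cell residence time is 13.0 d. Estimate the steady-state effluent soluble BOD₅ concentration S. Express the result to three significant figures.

S ≈ 3.00 mg/L

Effluent substrate depends only on kinetics and SRT: S = K_s(1 + k_d θ_c) / [θ_c(Yk − k_d) − 1] = 85.6 × (1 + 0.0545 × 13.0) / [13.0 × (0.429 × 9.05 − 0.0545) − 1] = 146.2 / 48.76 = 2.999 mg/L.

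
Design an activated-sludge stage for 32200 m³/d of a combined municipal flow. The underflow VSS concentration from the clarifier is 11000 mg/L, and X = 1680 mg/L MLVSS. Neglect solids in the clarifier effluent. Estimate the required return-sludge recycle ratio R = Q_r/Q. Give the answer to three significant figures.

Solids balance on the clarifier gives (1+R)X = R·X_r, so R = X/(X_r − X) = 1680 / (11000 − 1680) = 0.1803.

R ≈ 0.180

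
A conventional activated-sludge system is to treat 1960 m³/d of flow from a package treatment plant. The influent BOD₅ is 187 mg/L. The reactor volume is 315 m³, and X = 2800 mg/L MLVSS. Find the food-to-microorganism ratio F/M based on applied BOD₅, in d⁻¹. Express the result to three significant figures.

F/M ≈ 0.416 d⁻¹

F/M = applied load / biomass = Q·S₀/(V·X) = 1960 × 187 / (315.0 × 2800) = 0.4156 d⁻¹.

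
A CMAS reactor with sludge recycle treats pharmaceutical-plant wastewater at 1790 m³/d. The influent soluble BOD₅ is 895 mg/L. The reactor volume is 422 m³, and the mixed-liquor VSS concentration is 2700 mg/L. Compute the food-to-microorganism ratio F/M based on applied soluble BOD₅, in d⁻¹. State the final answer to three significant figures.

F/M ≈ 1.41 d⁻¹

F/M = applied load / biomass = Q·S₀/(V·X) = 1790 × 895 / (422.0 × 2700) = 1.406 d⁻¹.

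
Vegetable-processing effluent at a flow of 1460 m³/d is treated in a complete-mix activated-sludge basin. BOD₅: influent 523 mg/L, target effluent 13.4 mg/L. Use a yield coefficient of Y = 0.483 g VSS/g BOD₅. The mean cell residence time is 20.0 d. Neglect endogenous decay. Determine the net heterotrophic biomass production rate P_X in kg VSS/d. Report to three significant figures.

P_X ≈ 359 kg VSS/d

No decay correction is needed, so Y_obs = Y = 0.483.
Substrate removed = Q·(S₀ − S) = 1460 m³/d × (523 − 13.4) g/m³ = 7.44×10^5 g/d = 744.0 kg/d.
Net biomass production P_X = Y_obs × Q·(S₀ − S) = 0.4830 × 744.0 = 359.4 kg VSS/d.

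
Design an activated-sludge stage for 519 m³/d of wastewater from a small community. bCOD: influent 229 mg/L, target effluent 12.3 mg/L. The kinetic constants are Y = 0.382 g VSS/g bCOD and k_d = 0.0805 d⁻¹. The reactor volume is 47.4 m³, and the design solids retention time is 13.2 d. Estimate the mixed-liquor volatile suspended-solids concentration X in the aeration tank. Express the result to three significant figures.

X ≈ 5800 mg/L

From V·X·(1 + k_d·θ_c) = Y·Q·(S₀ − S)·θ_c: X = 0.382 × 519 × (229 − 12.3) × 13.2 / [47.4 × (1 + 0.0805 × 13.2)] = 5801 mg/L.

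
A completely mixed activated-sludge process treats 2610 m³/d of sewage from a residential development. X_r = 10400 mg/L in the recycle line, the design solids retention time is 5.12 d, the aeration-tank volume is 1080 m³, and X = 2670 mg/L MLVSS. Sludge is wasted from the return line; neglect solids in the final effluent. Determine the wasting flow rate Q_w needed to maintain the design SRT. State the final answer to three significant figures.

Q_w ≈ 54.2 m³/d

Q_w = (V·X)/(θ_c X_r) = 1080 × 2670 / (5.12 × 10400) = 54.15 m³/d.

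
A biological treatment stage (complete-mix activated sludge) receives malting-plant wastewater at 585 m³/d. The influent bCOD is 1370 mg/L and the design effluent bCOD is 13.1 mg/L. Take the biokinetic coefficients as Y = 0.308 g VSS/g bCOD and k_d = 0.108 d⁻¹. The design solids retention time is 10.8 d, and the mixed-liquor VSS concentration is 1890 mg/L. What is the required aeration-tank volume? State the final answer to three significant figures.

Steady-state biomass mass balance: V·X·(1 + k_d·θ_c) = Y·Q·(S₀ − S)·θ_c, so V = 0.308 × 585 × (1370 − 13.1) × 10.8 / [1890 × (1 + 0.108 × 10.8)] = 2.64×10^6 / 4094 = 644.9 m³.

V ≈ 645 m³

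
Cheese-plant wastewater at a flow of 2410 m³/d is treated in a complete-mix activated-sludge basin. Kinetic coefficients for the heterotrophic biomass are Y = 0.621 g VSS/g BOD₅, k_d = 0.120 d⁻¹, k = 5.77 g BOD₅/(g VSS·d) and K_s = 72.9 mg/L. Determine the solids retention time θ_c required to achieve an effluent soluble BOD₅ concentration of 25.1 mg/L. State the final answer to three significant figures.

At the target effluent, Y k S/(K_s+S) = 0.621×5.77×25.1/98.00 = 0.9177 d⁻¹.
Then 1/θ_c = μ − k_d = 0.9177 − 0.120 = 0.7977 d⁻¹, giving θ_c = 1.254 d.

θ_c ≈ 1.25 d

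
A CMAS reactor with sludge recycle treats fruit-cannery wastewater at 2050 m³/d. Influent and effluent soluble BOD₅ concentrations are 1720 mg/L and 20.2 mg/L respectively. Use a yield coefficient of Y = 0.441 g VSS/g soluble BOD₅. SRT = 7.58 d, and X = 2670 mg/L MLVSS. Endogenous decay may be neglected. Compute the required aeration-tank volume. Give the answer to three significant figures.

Biomass mass balance (decay neglected): V·X = Y·Q·(S₀ − S)·θ_c, so V = 0.441 × 2050 × (1720 − 20.2) × 7.58 / 2670 = 4363 m³.

V ≈ 4360 m³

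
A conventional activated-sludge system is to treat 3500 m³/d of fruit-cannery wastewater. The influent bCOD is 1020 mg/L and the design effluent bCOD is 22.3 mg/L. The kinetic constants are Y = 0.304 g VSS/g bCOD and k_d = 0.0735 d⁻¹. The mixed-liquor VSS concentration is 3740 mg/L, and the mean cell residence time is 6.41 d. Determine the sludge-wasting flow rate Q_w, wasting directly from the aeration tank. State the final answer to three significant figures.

Steady-state biomass mass balance: V·X·(1 + k_d·θ_c) = Y·Q·(S₀ − S)·θ_c, so V = 0.304 × 3500 × (1020 − 22.3) × 6.41 / [3740 × (1 + 0.0735 × 6.41)] = 6.8×10^6 / 5502 = 1237 m³.
For wasting at MLVSS concentration, Q_w = V/θ_c = 1237/6.41 = 192.9 m³/d.

Q_w ≈ 193 m³/d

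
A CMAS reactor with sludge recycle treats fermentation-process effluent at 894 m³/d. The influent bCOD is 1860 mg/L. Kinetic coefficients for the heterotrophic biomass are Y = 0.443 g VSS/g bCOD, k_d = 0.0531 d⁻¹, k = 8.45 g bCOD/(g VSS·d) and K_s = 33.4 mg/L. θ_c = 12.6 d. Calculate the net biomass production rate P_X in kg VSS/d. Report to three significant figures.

From the Monod/SRT balance for a CMAS, S = K_s·(1+k_d θ_c)/[θ_c·(Y k − k_d) − 1] = 33.4 × (1 + 0.0531 × 12.6) / [12.6 × (0.443 × 8.45 − 0.0531) − 1] = 55.75 / 45.50 = 1.225 mg/L.
The observed yield is Y_obs = Y/(1 + k_d·θ_c) = 0.443 / (1 + 0.0531 × 12.6) = 0.443 / 1.669 = 0.2654 g VSS per g bCOD removed.
Substrate removed = Q·(S₀ − S) = 894 m³/d × (1860 − 1.23) g/m³ = 1.66×10^6 g/d = 1662 kg/d.
Biomass produced: P_X = Y_obs·Q·ΔS = 0.2654 × 1662 ≈ 441.1 kg VSS/d.

P_X ≈ 441 kg VSS/d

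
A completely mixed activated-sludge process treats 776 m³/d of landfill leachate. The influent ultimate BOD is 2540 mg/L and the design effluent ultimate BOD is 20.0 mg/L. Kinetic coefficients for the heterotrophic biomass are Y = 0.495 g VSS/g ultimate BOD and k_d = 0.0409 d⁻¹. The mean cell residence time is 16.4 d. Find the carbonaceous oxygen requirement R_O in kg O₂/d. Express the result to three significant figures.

R_O ≈ 1130 kg O₂/d

Observed yield with endogenous decay: Y_obs = Y / (1 + k_d·θ_c) = 0.495 / (1 + 0.0409 × 16.4) = 0.495 / 1.671 = 0.2963 g VSS/g ultimate BOD.
Mass of ultimate BOD removed per day: Q(S₀ − S) = 776 × 2520 g/m³ = 1956 kg/d.
Net sludge production P_X = 0.2963 × 1956 = 579.4 kg VSS/d.
Carbonaceous O₂ demand = substrate oxidised − cell-mass equivalent = 1956 − 1.42 × 579.4 = 1133 kg O₂/d.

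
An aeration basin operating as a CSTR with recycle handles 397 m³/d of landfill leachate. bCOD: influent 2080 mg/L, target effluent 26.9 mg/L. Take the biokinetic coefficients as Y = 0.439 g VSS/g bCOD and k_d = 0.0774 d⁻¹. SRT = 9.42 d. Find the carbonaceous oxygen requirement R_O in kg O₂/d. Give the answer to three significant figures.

R_O ≈ 521 kg O₂/d

Correct the yield for decay: Y_obs = Y/(1 + k_d θ_c) = 0.439 / (1 + 0.0774 × 9.42) = 0.439 / 1.729 = 0.2539.
Substrate removed = Q·(S₀ − S) = 397 m³/d × (2080 − 26.9) g/m³ = 8.15×10^5 g/d = 815.1 kg/d.
P_X = Y_obs·Q·(S₀ − S) = 0.2539 × 815.1 = 206.9 kg VSS/d.
Carbonaceous O₂ demand = substrate oxidised − cell-mass equivalent = 815.1 − 1.42 × 206.9 = 521.2 kg O₂/d.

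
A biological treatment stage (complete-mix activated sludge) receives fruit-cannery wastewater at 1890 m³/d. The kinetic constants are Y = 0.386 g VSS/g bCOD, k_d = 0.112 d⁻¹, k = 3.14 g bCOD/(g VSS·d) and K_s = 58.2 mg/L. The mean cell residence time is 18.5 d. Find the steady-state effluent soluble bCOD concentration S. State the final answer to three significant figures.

For a completely mixed reactor with recycle the Lawrence–McCarty relation gives S = K_s·(1 + k_d·θ_c) / [θ_c·(Y·k − k_d) − 1] = 58.2 × (1 + 0.112 × 18.5) / [18.5 × (0.386 × 3.14 − 0.112) − 1] = 178.8 / 19.35 = 9.239 mg/L.

S ≈ 9.24 mg/L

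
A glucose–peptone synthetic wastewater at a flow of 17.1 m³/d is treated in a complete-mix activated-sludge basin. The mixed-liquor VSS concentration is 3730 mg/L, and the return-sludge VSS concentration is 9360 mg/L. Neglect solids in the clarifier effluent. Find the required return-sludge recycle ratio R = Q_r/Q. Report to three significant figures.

R ≈ 0.663

Solids balance on the clarifier gives (1+R)X = R·X_r, so R = X/(X_r − X) = 3730 / (9360 − 3730) = 0.6625.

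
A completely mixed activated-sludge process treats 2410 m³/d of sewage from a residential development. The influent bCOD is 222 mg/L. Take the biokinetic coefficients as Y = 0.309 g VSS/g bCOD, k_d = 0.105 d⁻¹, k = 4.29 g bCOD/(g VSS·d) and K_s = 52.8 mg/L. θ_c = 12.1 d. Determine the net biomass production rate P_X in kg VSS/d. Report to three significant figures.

Effluent substrate depends only on kinetics and SRT: S = K_s(1 + k_d θ_c) / [θ_c(Yk − k_d) − 1] = 52.8 × (1 + 0.105 × 12.1) / [12.1 × (0.309 × 4.29 − 0.105) − 1] = 119.9 / 13.77 = 8.706 mg/L.
The observed yield is Y_obs = Y/(1 + k_d·θ_c) = 0.309 / (1 + 0.105 × 12.1) = 0.309 / 2.271 = 0.1361 g VSS per g bCOD removed.
Substrate removed = Q·(S₀ − S) = 2410 m³/d × (222 − 8.71) g/m³ = 5.14×10^5 g/d = 514.0 kg/d.
Biomass produced: P_X = Y_obs·Q·ΔS = 0.1361 × 514.0 ≈ 69.96 kg VSS/d.

P_X ≈ 70.0 kg VSS/d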